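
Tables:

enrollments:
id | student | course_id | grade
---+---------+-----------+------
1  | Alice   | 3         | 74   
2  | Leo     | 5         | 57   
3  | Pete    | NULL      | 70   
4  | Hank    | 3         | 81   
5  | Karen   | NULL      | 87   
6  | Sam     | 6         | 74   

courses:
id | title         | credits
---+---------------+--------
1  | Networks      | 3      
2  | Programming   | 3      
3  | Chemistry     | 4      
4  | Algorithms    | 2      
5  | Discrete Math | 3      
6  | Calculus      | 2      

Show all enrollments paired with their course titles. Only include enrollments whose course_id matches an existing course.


INNER JOIN keeps only enrollments rows whose course_id matches an id in courses. Walk through each enrollment:
  - enrollment 1 (Alice): course_id=3 -> matches Chemistry
  - enrollment 2 (Leo): course_id=5 -> matches Discrete Math
  - enrollment 3 (Pete): course_id=NULL, no match -> dropped
  - enrollment 4 (Hank): course_id=3 -> matches Chemistry
  - enrollment 5 (Karen): course_id=NULL, no match -> dropped
  - enrollment 6 (Sam): course_id=6 -> matches Calculus
So 2 of 6 rows are dropped.

SQL:
SELECT a.student, b.title AS course
FROM enrollments a
INNER JOIN courses b ON a.course_id = b.id

Result:
student | course       
--------+--------------
Alice   | Chemistry    
Leo     | Discrete Math
Hank    | Chemistry    
Sam     | Calculus     


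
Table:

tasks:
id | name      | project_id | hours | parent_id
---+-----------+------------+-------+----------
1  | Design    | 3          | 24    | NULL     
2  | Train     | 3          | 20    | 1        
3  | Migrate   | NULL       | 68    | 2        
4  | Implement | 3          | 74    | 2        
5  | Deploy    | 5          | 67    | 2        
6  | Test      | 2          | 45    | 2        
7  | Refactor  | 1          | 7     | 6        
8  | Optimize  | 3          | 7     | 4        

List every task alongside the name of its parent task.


This is a self-join: tasks is joined to a second copy of itself, matching each row's parent_id to another row's id. Use LEFT JOIN so rows with parent_id=NULL are kept.
  - task 1 (Design): parent_id=NULL -> NULL
  - task 2 (Train): parent_id=1 -> Design
  - task 3 (Migrate): parent_id=2 -> Train
  - task 4 (Implement): parent_id=2 -> Train
  - task 5 (Deploy): parent_id=2 -> Train
  - task 6 (Test): parent_id=2 -> Train
  - task 7 (Refactor): parent_id=6 -> Test
  - task 8 (Optimize): parent_id=4 -> Implement

SQL:
SELECT a.name AS item, b.name AS parent
FROM tasks a
LEFT JOIN tasks b ON a.parent_id = b.id

Result:
item      | parent   
----------+----------
Design    | NULL     
Train     | Design   
Migrate   | Train    
Implement | Train    
Deploy    | Train    
Test      | Train    
Refactor  | Test     
Optimize  | Implement


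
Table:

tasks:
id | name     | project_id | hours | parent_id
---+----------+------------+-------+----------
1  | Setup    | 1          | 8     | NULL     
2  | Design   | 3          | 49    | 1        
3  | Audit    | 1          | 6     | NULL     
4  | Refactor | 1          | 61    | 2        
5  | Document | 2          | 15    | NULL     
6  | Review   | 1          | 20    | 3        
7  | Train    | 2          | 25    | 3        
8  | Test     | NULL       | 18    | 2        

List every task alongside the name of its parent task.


This is a self-join: tasks is joined to a second copy of itself, matching each row's parent_id to another row's id. Use LEFT JOIN so rows with parent_id=NULL are kept.
  - task 1 (Setup): parent_id=NULL -> NULL
  - task 2 (Design): parent_id=1 -> Setup
  - task 3 (Audit): parent_id=NULL -> NULL
  - task 4 (Refactor): parent_id=2 -> Design
  - task 5 (Document): parent_id=NULL -> NULL
  - task 6 (Review): parent_id=3 -> Audit
  - task 7 (Train): parent_id=3 -> Audit
  - task 8 (Test): parent_id=2 -> Design

SQL:
SELECT a.name AS item, b.name AS parent
FROM tasks a
LEFT JOIN tasks b ON a.parent_id = b.id

Result:
item     | parent
---------+-------
Setup    | NULL  
Design   | Setup 
Audit    | NULL  
Refactor | Design
Document | NULL  
Review   | Audit 
Train    | Audit 
Test     | Design


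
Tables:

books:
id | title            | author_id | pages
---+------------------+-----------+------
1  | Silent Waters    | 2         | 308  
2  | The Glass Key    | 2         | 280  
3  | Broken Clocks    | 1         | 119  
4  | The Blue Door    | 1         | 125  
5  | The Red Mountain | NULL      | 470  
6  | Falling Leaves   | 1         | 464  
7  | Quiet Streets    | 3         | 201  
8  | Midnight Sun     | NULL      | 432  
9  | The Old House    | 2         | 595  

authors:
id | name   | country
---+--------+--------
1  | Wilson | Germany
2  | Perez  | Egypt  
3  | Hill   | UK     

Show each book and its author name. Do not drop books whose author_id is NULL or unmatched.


LEFT JOIN keeps every row from books (the left table); where author_id has no match in authors, the author columns become NULL. Walk through each book:
  - book 1 (Silent Waters): author_id=2 -> matches Perez
  - book 2 (The Glass Key): author_id=2 -> matches Perez
  - book 3 (Broken Clocks): author_id=1 -> matches Wilson
  - book 4 (The Blue Door): author_id=1 -> matches Wilson
  - book 5 (The Red Mountain): author_id=NULL, no match -> kept with NULL
  - book 6 (Falling Leaves): author_id=1 -> matches Wilson
  - book 7 (Quiet Streets): author_id=3 -> matches Hill
  - book 8 (Midnight Sun): author_id=NULL, no match -> kept with NULL
  - book 9 (The Old House): author_id=2 -> matches Perez
All 9 rows appear; 2 have NULL author.

SQL:
SELECT a.title, b.name AS author
FROM books a
LEFT JOIN authors b ON a.author_id = b.id

Result:
title            | author
-----------------+-------
Silent Waters    | Perez 
The Glass Key    | Perez 
Broken Clocks    | Wilson
The Blue Door    | Wilson
The Red Mountain | NULL  
Falling Leaves   | Wilson
Quiet Streets    | Hill  
Midnight Sun     | NULL  
The Old House    | Perez 


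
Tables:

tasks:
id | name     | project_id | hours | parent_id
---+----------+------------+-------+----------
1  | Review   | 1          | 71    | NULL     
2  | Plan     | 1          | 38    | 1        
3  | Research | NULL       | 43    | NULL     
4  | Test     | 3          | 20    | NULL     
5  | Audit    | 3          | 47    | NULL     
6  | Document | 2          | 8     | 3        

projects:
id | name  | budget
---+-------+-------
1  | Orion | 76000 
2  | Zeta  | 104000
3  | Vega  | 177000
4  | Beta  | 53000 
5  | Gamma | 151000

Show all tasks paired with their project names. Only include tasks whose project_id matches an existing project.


INNER JOIN keeps only tasks rows whose project_id matches an id in projects. Walk through each task:
  - task 1 (Review): project_id=1 -> matches Orion
  - task 2 (Plan): project_id=1 -> matches Orion
  - task 3 (Research): project_id=NULL, no match -> dropped
  - task 4 (Test): project_id=3 -> matches Vega
  - task 5 (Audit): project_id=3 -> matches Vega
  - task 6 (Document): project_id=2 -> matches Zeta
So 1 of 6 rows is dropped.

SQL:
SELECT a.name, b.name AS project
FROM tasks a
INNER JOIN projects b ON a.project_id = b.id

Result:
name     | project
---------+--------
Review   | Orion  
Plan     | Orion  
Test     | Vega   
Audit    | Vega   
Document | Zeta   


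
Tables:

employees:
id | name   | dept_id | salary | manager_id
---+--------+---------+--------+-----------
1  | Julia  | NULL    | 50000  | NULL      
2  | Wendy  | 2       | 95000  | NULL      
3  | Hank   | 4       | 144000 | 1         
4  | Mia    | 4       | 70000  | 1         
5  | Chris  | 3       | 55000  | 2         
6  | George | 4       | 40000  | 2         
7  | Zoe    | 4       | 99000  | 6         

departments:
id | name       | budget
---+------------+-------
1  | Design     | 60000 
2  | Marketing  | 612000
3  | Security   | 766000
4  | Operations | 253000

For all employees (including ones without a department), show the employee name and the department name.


LEFT JOIN keeps every row from employees (the left table); where dept_id has no match in departments, the department columns become NULL. Walk through each employee:
  - employee 1 (Julia): dept_id=NULL, no match -> kept with NULL
  - employee 2 (Wendy): dept_id=2 -> matches Marketing
  - employee 3 (Hank): dept_id=4 -> matches Operations
  - employee 4 (Mia): dept_id=4 -> matches Operations
  - employee 5 (Chris): dept_id=3 -> matches Security
  - employee 6 (George): dept_id=4 -> matches Operations
  - employee 7 (Zoe): dept_id=4 -> matches Operations
All 7 rows appear; 1 has NULL department.

SQL:
SELECT a.name, b.name AS department
FROM employees a
LEFT JOIN departments b ON a.dept_id = b.id

Result:
name   | department
-------+-----------
Julia  | NULL      
Wendy  | Marketing 
Hank   | Operations
Mia    | Operations
Chris  | Security  
George | Operations
Zoe    | Operations


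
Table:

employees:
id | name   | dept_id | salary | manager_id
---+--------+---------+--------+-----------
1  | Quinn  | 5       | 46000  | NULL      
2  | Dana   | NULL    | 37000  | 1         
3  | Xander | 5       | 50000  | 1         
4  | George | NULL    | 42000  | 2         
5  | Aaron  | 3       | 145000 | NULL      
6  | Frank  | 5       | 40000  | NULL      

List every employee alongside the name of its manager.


This is a self-join: employees is joined to a second copy of itself, matching each row's manager_id to another row's id. Use LEFT JOIN so rows with manager_id=NULL are kept.
  - employee 1 (Quinn): manager_id=NULL -> NULL
  - employee 2 (Dana): manager_id=1 -> Quinn
  - employee 3 (Xander): manager_id=1 -> Quinn
  - employee 4 (George): manager_id=2 -> Dana
  - employee 5 (Aaron): manager_id=NULL -> NULL
  - employee 6 (Frank): manager_id=NULL -> NULL

SQL:
SELECT a.name AS item, b.name AS manager
FROM employees a
LEFT JOIN employees b ON a.manager_id = b.id

Result:
item   | manager
-------+--------
Quinn  | NULL   
Dana   | Quinn  
Xander | Quinn  
George | Dana   
Aaron  | NULL   
Frank  | NULL   


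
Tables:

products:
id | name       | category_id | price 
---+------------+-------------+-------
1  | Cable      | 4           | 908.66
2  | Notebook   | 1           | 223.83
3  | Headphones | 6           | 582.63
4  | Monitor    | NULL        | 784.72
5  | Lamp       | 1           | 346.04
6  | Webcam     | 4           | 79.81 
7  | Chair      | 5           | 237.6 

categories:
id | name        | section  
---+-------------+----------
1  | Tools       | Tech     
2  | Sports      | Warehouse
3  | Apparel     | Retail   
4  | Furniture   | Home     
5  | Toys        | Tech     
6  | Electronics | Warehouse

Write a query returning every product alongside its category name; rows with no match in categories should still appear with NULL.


LEFT JOIN keeps every row from products (the left table); where category_id has no match in categories, the category columns become NULL. Walk through each product:
  - product 1 (Cable): category_id=4 -> matches Furniture
  - product 2 (Notebook): category_id=1 -> matches Tools
  - product 3 (Headphones): category_id=6 -> matches Electronics
  - product 4 (Monitor): category_id=NULL, no match -> kept with NULL
  - product 5 (Lamp): category_id=1 -> matches Tools
  - product 6 (Webcam): category_id=4 -> matches Furniture
  - product 7 (Chair): category_id=5 -> matches Toys
All 7 rows appear; 1 has NULL category.

SQL:
SELECT a.name, b.name AS category
FROM products a
LEFT JOIN categories b ON a.category_id = b.id

Result:
name       | category   
-----------+------------
Cable      | Furniture  
Notebook   | Tools      
Headphones | Electronics
Monitor    | NULL       
Lamp       | Tools      
Webcam     | Furniture  
Chair      | Toys       


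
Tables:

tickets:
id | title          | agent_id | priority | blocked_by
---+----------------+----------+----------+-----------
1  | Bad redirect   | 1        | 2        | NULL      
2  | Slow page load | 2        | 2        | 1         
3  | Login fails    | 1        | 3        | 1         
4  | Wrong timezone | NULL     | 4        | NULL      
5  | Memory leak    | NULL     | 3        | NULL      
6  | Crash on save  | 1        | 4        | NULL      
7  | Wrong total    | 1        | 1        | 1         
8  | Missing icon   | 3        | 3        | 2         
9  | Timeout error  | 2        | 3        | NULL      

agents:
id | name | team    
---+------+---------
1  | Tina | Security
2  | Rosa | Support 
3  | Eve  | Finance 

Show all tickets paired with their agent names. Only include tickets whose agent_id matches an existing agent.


INNER JOIN keeps only tickets rows whose agent_id matches an id in agents. Walk through each ticket:
  - ticket 1 (Bad redirect): agent_id=1 -> matches Tina
  - ticket 2 (Slow page load): agent_id=2 -> matches Rosa
  - ticket 3 (Login fails): agent_id=1 -> matches Tina
  - ticket 4 (Wrong timezone): agent_id=NULL, no match -> dropped
  - ticket 5 (Memory leak): agent_id=NULL, no match -> dropped
  - ticket 6 (Crash on save): agent_id=1 -> matches Tina
  - ticket 7 (Wrong total): agent_id=1 -> matches Tina
  - ticket 8 (Missing icon): agent_id=3 -> matches Eve
  - ticket 9 (Timeout error): agent_id=2 -> matches Rosa
So 2 of 9 rows are dropped.

SQL:
SELECT a.title, b.name AS agent
FROM tickets a
INNER JOIN agents b ON a.agent_id = b.id

Result:
title          | agent
---------------+------
Bad redirect   | Tina 
Slow page load | Rosa 
Login fails    | Tina 
Crash on save  | Tina 
Wrong total    | Tina 
Missing icon   | Eve  
Timeout error  | Rosa 


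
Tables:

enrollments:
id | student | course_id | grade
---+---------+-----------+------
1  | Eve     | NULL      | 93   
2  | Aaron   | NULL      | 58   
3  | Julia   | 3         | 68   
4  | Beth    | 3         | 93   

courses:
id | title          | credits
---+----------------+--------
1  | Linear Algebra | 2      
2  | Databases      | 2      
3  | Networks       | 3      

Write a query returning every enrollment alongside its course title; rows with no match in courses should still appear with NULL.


LEFT JOIN keeps every row from enrollments (the left table); where course_id has no match in courses, the course columns become NULL. Walk through each enrollment:
  - enrollment 1 (Eve): course_id=NULL, no match -> kept with NULL
  - enrollment 2 (Aaron): course_id=NULL, no match -> kept with NULL
  - enrollment 3 (Julia): course_id=3 -> matches Networks
  - enrollment 4 (Beth): course_id=3 -> matches Networks
All 4 rows appear; 2 have NULL course.

SQL:
SELECT a.student, b.title AS course
FROM enrollments a
LEFT JOIN courses b ON a.course_id = b.id

Result:
student | course  
--------+---------
Eve     | NULL    
Aaron   | NULL    
Julia   | Networks
Beth    | Networks


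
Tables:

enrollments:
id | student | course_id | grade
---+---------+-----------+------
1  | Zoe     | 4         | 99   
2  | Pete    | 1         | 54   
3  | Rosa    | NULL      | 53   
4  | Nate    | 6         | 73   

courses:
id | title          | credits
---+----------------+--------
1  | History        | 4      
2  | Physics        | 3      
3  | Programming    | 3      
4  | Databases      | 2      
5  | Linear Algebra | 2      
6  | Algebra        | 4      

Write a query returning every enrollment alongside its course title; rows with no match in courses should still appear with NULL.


LEFT JOIN keeps every row from enrollments (the left table); where course_id has no match in courses, the course columns become NULL. Walk through each enrollment:
  - enrollment 1 (Zoe): course_id=4 -> matches Databases
  - enrollment 2 (Pete): course_id=1 -> matches History
  - enrollment 3 (Rosa): course_id=NULL, no match -> kept with NULL
  - enrollment 4 (Nate): course_id=6 -> matches Algebra
All 4 rows appear; 1 has NULL course.

SQL:
SELECT a.student, b.title AS course
FROM enrollments a
LEFT JOIN courses b ON a.course_id = b.id

Result:
student | course   
--------+----------
Zoe     | Databases
Pete    | History  
Rosa    | NULL     
Nate    | Algebra  


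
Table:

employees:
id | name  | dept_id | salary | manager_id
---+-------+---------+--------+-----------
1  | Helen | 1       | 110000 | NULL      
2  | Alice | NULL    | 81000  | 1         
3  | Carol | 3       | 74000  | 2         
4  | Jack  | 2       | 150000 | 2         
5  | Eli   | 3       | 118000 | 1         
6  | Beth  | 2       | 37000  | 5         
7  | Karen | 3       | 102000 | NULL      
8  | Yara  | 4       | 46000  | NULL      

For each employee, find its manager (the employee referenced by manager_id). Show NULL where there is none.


This is a self-join: employees is joined to a second copy of itself, matching each row's manager_id to another row's id. Use LEFT JOIN so rows with manager_id=NULL are kept.
  - employee 1 (Helen): manager_id=NULL -> NULL
  - employee 2 (Alice): manager_id=1 -> Helen
  - employee 3 (Carol): manager_id=2 -> Alice
  - employee 4 (Jack): manager_id=2 -> Alice
  - employee 5 (Eli): manager_id=1 -> Helen
  - employee 6 (Beth): manager_id=5 -> Eli
  - employee 7 (Karen): manager_id=NULL -> NULL
  - employee 8 (Yara): manager_id=NULL -> NULL

SQL:
SELECT a.name AS item, b.name AS manager
FROM employees a
LEFT JOIN employees b ON a.manager_id = b.id

Result:
item  | manager
------+--------
Helen | NULL   
Alice | Helen  
Carol | Alice  
Jack  | Alice  
Eli   | Helen  
Beth  | Eli    
Karen | NULL   
Yara  | NULL   


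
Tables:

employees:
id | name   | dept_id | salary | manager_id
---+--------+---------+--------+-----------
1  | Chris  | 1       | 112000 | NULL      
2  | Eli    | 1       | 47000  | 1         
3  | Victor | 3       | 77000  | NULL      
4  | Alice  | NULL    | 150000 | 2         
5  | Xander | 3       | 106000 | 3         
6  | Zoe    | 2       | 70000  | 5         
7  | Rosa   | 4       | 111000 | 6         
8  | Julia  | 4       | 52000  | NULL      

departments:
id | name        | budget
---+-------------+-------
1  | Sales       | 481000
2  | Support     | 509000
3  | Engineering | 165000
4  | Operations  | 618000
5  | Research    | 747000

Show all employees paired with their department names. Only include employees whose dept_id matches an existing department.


INNER JOIN keeps only employees rows whose dept_id matches an id in departments. Walk through each employee:
  - employee 1 (Chris): dept_id=1 -> matches Sales
  - employee 2 (Eli): dept_id=1 -> matches Sales
  - employee 3 (Victor): dept_id=3 -> matches Engineering
  - employee 4 (Alice): dept_id=NULL, no match -> dropped
  - employee 5 (Xander): dept_id=3 -> matches Engineering
  - employee 6 (Zoe): dept_id=2 -> matches Support
  - employee 7 (Rosa): dept_id=4 -> matches Operations
  - employee 8 (Julia): dept_id=4 -> matches Operations
So 1 of 8 rows is dropped.

SQL:
SELECT a.name, b.name AS department
FROM employees a
INNER JOIN departments b ON a.dept_id = b.id

Result:
name   | department 
-------+------------
Chris  | Sales      
Eli    | Sales      
Victor | Engineering
Xander | Engineering
Zoe    | Support    
Rosa   | Operations 
Julia  | Operations 


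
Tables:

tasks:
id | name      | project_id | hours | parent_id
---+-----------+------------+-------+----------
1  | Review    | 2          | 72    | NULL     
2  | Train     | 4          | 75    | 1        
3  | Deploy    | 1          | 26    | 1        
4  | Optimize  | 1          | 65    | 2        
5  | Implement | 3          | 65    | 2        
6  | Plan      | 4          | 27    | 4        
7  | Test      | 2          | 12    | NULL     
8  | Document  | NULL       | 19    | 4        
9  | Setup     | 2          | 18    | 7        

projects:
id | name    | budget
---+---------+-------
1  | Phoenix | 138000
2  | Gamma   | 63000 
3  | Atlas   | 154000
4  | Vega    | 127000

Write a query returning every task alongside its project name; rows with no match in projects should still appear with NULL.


LEFT JOIN keeps every row from tasks (the left table); where project_id has no match in projects, the project columns become NULL. Walk through each task:
  - task 1 (Review): project_id=2 -> matches Gamma
  - task 2 (Train): project_id=4 -> matches Vega
  - task 3 (Deploy): project_id=1 -> matches Phoenix
  - task 4 (Optimize): project_id=1 -> matches Phoenix
  - task 5 (Implement): project_id=3 -> matches Atlas
  - task 6 (Plan): project_id=4 -> matches Vega
  - task 7 (Test): project_id=2 -> matches Gamma
  - task 8 (Document): project_id=NULL, no match -> kept with NULL
  - task 9 (Setup): project_id=2 -> matches Gamma
All 9 rows appear; 1 has NULL project.

SQL:
SELECT a.name, b.name AS project
FROM tasks a
LEFT JOIN projects b ON a.project_id = b.id

Result:
name      | project
----------+--------
Review    | Gamma  
Train     | Vega   
Deploy    | Phoenix
Optimize  | Phoenix
Implement | Atlas  
Plan      | Vega   
Test      | Gamma  
Document  | NULL   
Setup     | Gamma  


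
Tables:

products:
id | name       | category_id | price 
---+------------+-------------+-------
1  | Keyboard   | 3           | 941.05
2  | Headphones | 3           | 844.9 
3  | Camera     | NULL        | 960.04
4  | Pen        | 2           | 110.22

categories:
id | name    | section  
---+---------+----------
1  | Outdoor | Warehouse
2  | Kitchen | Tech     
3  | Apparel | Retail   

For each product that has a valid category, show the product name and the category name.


INNER JOIN keeps only products rows whose category_id matches an id in categories. Walk through each product:
  - product 1 (Keyboard): category_id=3 -> matches Apparel
  - product 2 (Headphones): category_id=3 -> matches Apparel
  - product 3 (Camera): category_id=NULL, no match -> dropped
  - product 4 (Pen): category_id=2 -> matches Kitchen
So 1 of 4 rows is dropped.

SQL:
SELECT a.name, b.name AS category
FROM products a
INNER JOIN categories b ON a.category_id = b.id

Result:
name       | category
-----------+---------
Keyboard   | Apparel 
Headphones | Apparel 
Pen        | Kitchen 


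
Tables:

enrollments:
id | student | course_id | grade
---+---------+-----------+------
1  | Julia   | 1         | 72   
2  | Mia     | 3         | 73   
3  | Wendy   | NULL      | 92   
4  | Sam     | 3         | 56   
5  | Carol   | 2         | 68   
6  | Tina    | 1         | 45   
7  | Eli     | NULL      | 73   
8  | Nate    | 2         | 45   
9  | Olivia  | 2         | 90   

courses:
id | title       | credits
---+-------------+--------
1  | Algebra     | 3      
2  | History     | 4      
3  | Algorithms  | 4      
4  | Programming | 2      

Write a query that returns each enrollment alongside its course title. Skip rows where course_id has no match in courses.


INNER JOIN keeps only enrollments rows whose course_id matches an id in courses. Walk through each enrollment:
  - enrollment 1 (Julia): course_id=1 -> matches Algebra
  - enrollment 2 (Mia): course_id=3 -> matches Algorithms
  - enrollment 3 (Wendy): course_id=NULL, no match -> dropped
  - enrollment 4 (Sam): course_id=3 -> matches Algorithms
  - enrollment 5 (Carol): course_id=2 -> matches History
  - enrollment 6 (Tina): course_id=1 -> matches Algebra
  - enrollment 7 (Eli): course_id=NULL, no match -> dropped
  - enrollment 8 (Nate): course_id=2 -> matches History
  - enrollment 9 (Olivia): course_id=2 -> matches History
So 2 of 9 rows are dropped.

SQL:
SELECT a.student, b.title AS course
FROM enrollments a
INNER JOIN courses b ON a.course_id = b.id

Result:
student | course    
--------+-----------
Julia   | Algebra   
Mia     | Algorithms
Sam     | Algorithms
Carol   | History   
Tina    | Algebra   
Nate    | History   
Olivia  | History   


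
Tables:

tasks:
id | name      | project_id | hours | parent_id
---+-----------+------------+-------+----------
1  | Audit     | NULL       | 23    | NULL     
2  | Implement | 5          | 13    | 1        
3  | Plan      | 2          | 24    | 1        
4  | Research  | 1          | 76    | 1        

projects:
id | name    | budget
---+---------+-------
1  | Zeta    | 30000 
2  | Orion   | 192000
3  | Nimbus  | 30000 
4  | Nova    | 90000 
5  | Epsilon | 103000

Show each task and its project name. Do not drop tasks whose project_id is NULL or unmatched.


LEFT JOIN keeps every row from tasks (the left table); where project_id has no match in projects, the project columns become NULL. Walk through each task:
  - task 1 (Audit): project_id=NULL, no match -> kept with NULL
  - task 2 (Implement): project_id=5 -> matches Epsilon
  - task 3 (Plan): project_id=2 -> matches Orion
  - task 4 (Research): project_id=1 -> matches Zeta
All 4 rows appear; 1 has NULL project.

SQL:
SELECT a.name, b.name AS project
FROM tasks a
LEFT JOIN projects b ON a.project_id = b.id

Result:
name      | project
----------+--------
Audit     | NULL   
Implement | Epsilon
Plan      | Orion  
Research  | Zeta   


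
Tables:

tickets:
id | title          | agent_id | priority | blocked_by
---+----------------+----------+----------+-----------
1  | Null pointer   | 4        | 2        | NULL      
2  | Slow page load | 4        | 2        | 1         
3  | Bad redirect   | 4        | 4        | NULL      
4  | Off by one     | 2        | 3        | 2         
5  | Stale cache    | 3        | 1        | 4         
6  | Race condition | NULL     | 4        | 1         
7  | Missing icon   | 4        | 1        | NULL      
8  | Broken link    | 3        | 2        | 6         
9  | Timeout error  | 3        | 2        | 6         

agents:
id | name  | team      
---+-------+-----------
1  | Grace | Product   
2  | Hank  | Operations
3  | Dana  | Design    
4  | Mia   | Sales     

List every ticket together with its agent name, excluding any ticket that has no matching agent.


INNER JOIN keeps only tickets rows whose agent_id matches an id in agents. Walk through each ticket:
  - ticket 1 (Null pointer): agent_id=4 -> matches Mia
  - ticket 2 (Slow page load): agent_id=4 -> matches Mia
  - ticket 3 (Bad redirect): agent_id=4 -> matches Mia
  - ticket 4 (Off by one): agent_id=2 -> matches Hank
  - ticket 5 (Stale cache): agent_id=3 -> matches Dana
  - ticket 6 (Race condition): agent_id=NULL, no match -> dropped
  - ticket 7 (Missing icon): agent_id=4 -> matches Mia
  - ticket 8 (Broken link): agent_id=3 -> matches Dana
  - ticket 9 (Timeout error): agent_id=3 -> matches Dana
So 1 of 9 rows is dropped.

SQL:
SELECT a.title, b.name AS agent
FROM tickets a
INNER JOIN agents b ON a.agent_id = b.id

Result:
title          | agent
---------------+------
Null pointer   | Mia  
Slow page load | Mia  
Bad redirect   | Mia  
Off by one     | Hank 
Stale cache    | Dana 
Missing icon   | Mia  
Broken link    | Dana 
Timeout error  | Dana 


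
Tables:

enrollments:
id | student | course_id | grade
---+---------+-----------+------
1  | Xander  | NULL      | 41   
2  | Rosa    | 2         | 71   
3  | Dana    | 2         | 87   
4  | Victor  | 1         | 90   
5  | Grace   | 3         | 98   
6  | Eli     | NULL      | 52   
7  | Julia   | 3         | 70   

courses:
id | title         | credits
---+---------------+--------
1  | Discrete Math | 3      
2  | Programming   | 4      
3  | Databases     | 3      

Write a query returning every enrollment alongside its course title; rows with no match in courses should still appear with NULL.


LEFT JOIN keeps every row from enrollments (the left table); where course_id has no match in courses, the course columns become NULL. Walk through each enrollment:
  - enrollment 1 (Xander): course_id=NULL, no match -> kept with NULL
  - enrollment 2 (Rosa): course_id=2 -> matches Programming
  - enrollment 3 (Dana): course_id=2 -> matches Programming
  - enrollment 4 (Victor): course_id=1 -> matches Discrete Math
  - enrollment 5 (Grace): course_id=3 -> matches Databases
  - enrollment 6 (Eli): course_id=NULL, no match -> kept with NULL
  - enrollment 7 (Julia): course_id=3 -> matches Databases
All 7 rows appear; 2 have NULL course.

SQL:
SELECT a.student, b.title AS course
FROM enrollments a
LEFT JOIN courses b ON a.course_id = b.id

Result:
student | course       
--------+--------------
Xander  | NULL         
Rosa    | Programming  
Dana    | Programming  
Victor  | Discrete Math
Grace   | Databases    
Eli     | NULL         
Julia   | Databases    


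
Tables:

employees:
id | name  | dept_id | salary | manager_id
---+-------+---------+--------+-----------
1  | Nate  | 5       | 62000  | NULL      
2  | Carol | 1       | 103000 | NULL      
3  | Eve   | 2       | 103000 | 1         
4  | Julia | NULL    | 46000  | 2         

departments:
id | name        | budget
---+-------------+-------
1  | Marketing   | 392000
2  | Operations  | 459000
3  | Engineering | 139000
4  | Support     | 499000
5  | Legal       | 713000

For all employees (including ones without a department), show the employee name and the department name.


LEFT JOIN keeps every row from employees (the left table); where dept_id has no match in departments, the department columns become NULL. Walk through each employee:
  - employee 1 (Nate): dept_id=5 -> matches Legal
  - employee 2 (Carol): dept_id=1 -> matches Marketing
  - employee 3 (Eve): dept_id=2 -> matches Operations
  - employee 4 (Julia): dept_id=NULL, no match -> kept with NULL
All 4 rows appear; 1 has NULL department.

SQL:
SELECT a.name, b.name AS department
FROM employees a
LEFT JOIN departments b ON a.dept_id = b.id

Result:
name  | department
------+-----------
Nate  | Legal     
Carol | Marketing 
Eve   | Operations
Julia | NULL      


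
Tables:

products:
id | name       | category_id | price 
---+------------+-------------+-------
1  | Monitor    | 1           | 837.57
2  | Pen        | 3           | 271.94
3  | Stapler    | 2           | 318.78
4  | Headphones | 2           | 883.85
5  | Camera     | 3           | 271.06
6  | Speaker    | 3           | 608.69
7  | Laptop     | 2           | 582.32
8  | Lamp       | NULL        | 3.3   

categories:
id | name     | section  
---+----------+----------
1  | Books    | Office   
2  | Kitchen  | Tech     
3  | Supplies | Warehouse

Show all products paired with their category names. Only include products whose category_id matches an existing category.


INNER JOIN keeps only products rows whose category_id matches an id in categories. Walk through each product:
  - product 1 (Monitor): category_id=1 -> matches Books
  - product 2 (Pen): category_id=3 -> matches Supplies
  - product 3 (Stapler): category_id=2 -> matches Kitchen
  - product 4 (Headphones): category_id=2 -> matches Kitchen
  - product 5 (Camera): category_id=3 -> matches Supplies
  - product 6 (Speaker): category_id=3 -> matches Supplies
  - product 7 (Laptop): category_id=2 -> matches Kitchen
  - product 8 (Lamp): category_id=NULL, no match -> dropped
So 1 of 8 rows is dropped.

SQL:
SELECT a.name, b.name AS category
FROM products a
INNER JOIN categories b ON a.category_id = b.id

Result:
name       | category
-----------+---------
Monitor    | Books   
Pen        | Supplies
Stapler    | Kitchen 
Headphones | Kitchen 
Camera     | Supplies
Speaker    | Supplies
Laptop     | Kitchen 


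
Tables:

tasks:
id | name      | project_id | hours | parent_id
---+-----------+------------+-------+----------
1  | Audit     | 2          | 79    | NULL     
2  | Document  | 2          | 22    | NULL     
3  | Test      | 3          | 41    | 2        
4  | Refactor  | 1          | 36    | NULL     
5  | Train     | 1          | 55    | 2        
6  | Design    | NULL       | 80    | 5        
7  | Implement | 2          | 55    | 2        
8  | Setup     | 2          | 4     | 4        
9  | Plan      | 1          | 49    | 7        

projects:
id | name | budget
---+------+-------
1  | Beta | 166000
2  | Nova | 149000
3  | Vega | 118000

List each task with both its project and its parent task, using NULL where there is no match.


Two LEFT JOINs from the same base table tasks: one to projects via project_id, one to tasks itself via parent_id. Both are LEFT so every task is preserved.
Match against projects:
  - task 1 (Audit): project_id=2 -> matches Nova
  - task 2 (Document): project_id=2 -> matches Nova
  - task 3 (Test): project_id=3 -> matches Vega
  - task 4 (Refactor): project_id=1 -> matches Beta
  - task 5 (Train): project_id=1 -> matches Beta
  - task 6 (Design): project_id=NULL, no match -> kept with NULL
  - task 7 (Implement): project_id=2 -> matches Nova
  - task 8 (Setup): project_id=2 -> matches Nova
  - task 9 (Plan): project_id=1 -> matches Beta
Match against tasks (self):
  - task 1 (Audit): parent_id=NULL -> NULL
  - task 2 (Document): parent_id=NULL -> NULL
  - task 3 (Test): parent_id=2 -> Document
  - task 4 (Refactor): parent_id=NULL -> NULL
  - task 5 (Train): parent_id=2 -> Document
  - task 6 (Design): parent_id=5 -> Train
  - task 7 (Implement): parent_id=2 -> Document
  - task 8 (Setup): parent_id=4 -> Refactor
  - task 9 (Plan): parent_id=7 -> Implement

SQL:
SELECT a.name, b.name AS project, c.name AS parent
FROM tasks a
LEFT JOIN projects b ON a.project_id = b.id
LEFT JOIN tasks c ON a.parent_id = c.id

Result:
name      | project | parent   
----------+---------+----------
Audit     | Nova    | NULL     
Document  | Nova    | NULL     
Test      | Vega    | Document 
Refactor  | Beta    | NULL     
Train     | Beta    | Document 
Design    | NULL    | Train    
Implement | Nova    | Document 
Setup     | Nova    | Refactor 
Plan      | Beta    | Implement


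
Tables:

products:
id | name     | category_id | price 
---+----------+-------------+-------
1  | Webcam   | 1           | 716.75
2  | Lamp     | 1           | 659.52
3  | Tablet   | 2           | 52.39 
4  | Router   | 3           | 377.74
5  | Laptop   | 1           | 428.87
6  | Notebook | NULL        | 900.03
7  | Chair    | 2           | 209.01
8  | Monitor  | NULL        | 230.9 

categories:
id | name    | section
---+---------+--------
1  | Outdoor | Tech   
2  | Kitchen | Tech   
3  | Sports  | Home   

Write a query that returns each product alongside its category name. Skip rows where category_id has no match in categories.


INNER JOIN keeps only products rows whose category_id matches an id in categories. Walk through each product:
  - product 1 (Webcam): category_id=1 -> matches Outdoor
  - product 2 (Lamp): category_id=1 -> matches Outdoor
  - product 3 (Tablet): category_id=2 -> matches Kitchen
  - product 4 (Router): category_id=3 -> matches Sports
  - product 5 (Laptop): category_id=1 -> matches Outdoor
  - product 6 (Notebook): category_id=NULL, no match -> dropped
  - product 7 (Chair): category_id=2 -> matches Kitchen
  - product 8 (Monitor): category_id=NULL, no match -> dropped
So 2 of 8 rows are dropped.

SQL:
SELECT a.name, b.name AS category
FROM products a
INNER JOIN categories b ON a.category_id = b.id

Result:
name   | category
-------+---------
Webcam | Outdoor 
Lamp   | Outdoor 
Tablet | Kitchen 
Router | Sports  
Laptop | Outdoor 
Chair  | Kitchen 


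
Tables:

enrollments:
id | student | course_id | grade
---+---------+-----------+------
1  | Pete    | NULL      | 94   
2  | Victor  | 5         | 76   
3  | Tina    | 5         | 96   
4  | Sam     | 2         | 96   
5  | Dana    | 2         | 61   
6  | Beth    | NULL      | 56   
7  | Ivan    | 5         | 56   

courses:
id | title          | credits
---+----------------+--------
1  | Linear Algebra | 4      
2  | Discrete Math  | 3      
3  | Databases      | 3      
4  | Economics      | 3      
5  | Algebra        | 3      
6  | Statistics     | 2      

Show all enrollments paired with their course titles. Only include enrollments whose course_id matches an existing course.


INNER JOIN keeps only enrollments rows whose course_id matches an id in courses. Walk through each enrollment:
  - enrollment 1 (Pete): course_id=NULL, no match -> dropped
  - enrollment 2 (Victor): course_id=5 -> matches Algebra
  - enrollment 3 (Tina): course_id=5 -> matches Algebra
  - enrollment 4 (Sam): course_id=2 -> matches Discrete Math
  - enrollment 5 (Dana): course_id=2 -> matches Discrete Math
  - enrollment 6 (Beth): course_id=NULL, no match -> dropped
  - enrollment 7 (Ivan): course_id=5 -> matches Algebra
So 2 of 7 rows are dropped.

SQL:
SELECT a.student, b.title AS course
FROM enrollments a
INNER JOIN courses b ON a.course_id = b.id

Result:
student | course       
--------+--------------
Victor  | Algebra      
Tina    | Algebra      
Sam     | Discrete Math
Dana    | Discrete Math
Ivan    | Algebra      


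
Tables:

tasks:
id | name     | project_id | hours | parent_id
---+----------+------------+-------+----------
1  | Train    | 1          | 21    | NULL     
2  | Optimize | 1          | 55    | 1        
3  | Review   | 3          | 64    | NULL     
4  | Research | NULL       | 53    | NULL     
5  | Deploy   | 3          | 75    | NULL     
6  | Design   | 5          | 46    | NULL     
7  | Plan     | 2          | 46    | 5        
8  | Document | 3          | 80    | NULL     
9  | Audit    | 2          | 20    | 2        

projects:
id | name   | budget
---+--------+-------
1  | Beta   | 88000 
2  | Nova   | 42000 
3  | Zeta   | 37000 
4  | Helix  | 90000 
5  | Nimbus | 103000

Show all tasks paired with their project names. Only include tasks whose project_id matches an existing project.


INNER JOIN keeps only tasks rows whose project_id matches an id in projects. Walk through each task:
  - task 1 (Train): project_id=1 -> matches Beta
  - task 2 (Optimize): project_id=1 -> matches Beta
  - task 3 (Review): project_id=3 -> matches Zeta
  - task 4 (Research): project_id=NULL, no match -> dropped
  - task 5 (Deploy): project_id=3 -> matches Zeta
  - task 6 (Design): project_id=5 -> matches Nimbus
  - task 7 (Plan): project_id=2 -> matches Nova
  - task 8 (Document): project_id=3 -> matches Zeta
  - task 9 (Audit): project_id=2 -> matches Nova
So 1 of 9 rows is dropped.

SQL:
SELECT a.name, b.name AS project
FROM tasks a
INNER JOIN projects b ON a.project_id = b.id

Result:
name     | project
---------+--------
Train    | Beta   
Optimize | Beta   
Review   | Zeta   
Deploy   | Zeta   
Design   | Nimbus 
Plan     | Nova   
Document | Zeta   
Audit    | Nova   


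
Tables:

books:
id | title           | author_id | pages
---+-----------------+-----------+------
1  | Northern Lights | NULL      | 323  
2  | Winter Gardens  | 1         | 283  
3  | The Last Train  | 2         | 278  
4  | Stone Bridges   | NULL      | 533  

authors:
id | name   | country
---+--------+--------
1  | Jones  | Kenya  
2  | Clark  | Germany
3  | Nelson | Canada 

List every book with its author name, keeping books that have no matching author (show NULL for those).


LEFT JOIN keeps every row from books (the left table); where author_id has no match in authors, the author columns become NULL. Walk through each book:
  - book 1 (Northern Lights): author_id=NULL, no match -> kept with NULL
  - book 2 (Winter Gardens): author_id=1 -> matches Jones
  - book 3 (The Last Train): author_id=2 -> matches Clark
  - book 4 (Stone Bridges): author_id=NULL, no match -> kept with NULL
All 4 rows appear; 2 have NULL author.

SQL:
SELECT a.title, b.name AS author
FROM books a
LEFT JOIN authors b ON a.author_id = b.id

Result:
title           | author
----------------+-------
Northern Lights | NULL  
Winter Gardens  | Jones 
The Last Train  | Clark 
Stone Bridges   | NULL  


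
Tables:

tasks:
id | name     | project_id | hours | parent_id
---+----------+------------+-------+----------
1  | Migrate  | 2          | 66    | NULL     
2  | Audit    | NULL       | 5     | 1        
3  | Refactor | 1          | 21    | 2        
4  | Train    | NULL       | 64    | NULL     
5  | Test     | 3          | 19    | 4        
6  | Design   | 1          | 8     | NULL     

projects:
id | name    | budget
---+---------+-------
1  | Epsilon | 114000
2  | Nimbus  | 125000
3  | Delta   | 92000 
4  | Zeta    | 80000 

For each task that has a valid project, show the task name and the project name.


INNER JOIN keeps only tasks rows whose project_id matches an id in projects. Walk through each task:
  - task 1 (Migrate): project_id=2 -> matches Nimbus
  - task 2 (Audit): project_id=NULL, no match -> dropped
  - task 3 (Refactor): project_id=1 -> matches Epsilon
  - task 4 (Train): project_id=NULL, no match -> dropped
  - task 5 (Test): project_id=3 -> matches Delta
  - task 6 (Design): project_id=1 -> matches Epsilon
So 2 of 6 rows are dropped.

SQL:
SELECT a.name, b.name AS project
FROM tasks a
INNER JOIN projects b ON a.project_id = b.id

Result:
name     | project
---------+--------
Migrate  | Nimbus 
Refactor | Epsilon
Test     | Delta  
Design   | Epsilon
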